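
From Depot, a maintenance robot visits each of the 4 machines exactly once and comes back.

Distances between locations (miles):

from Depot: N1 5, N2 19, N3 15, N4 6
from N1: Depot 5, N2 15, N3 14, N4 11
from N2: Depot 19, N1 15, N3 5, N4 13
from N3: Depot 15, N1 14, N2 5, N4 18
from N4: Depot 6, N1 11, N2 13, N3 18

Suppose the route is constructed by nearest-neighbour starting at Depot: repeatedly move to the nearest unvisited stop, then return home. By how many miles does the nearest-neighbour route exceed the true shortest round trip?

The nearest-neighbour route is 6 miles longer than optimal.

Depot: N1=5, N4=6, N3=15, N2=19 ⇒ N1
N1: N4=11, N3=14, N2=15 ⇒ N4
N4: N2=13, N3=18 ⇒ N2
N2: N3=5 ⇒ N3
NN route Depot → N1 → N4 → N2 → N3 → Depot costs 49.
Optimal: Depot → N1 → N3 → N2 → N4 → Depot costs 43 (by enumerating all 12 distinct tours).
Excess = 49 − 43 = 6.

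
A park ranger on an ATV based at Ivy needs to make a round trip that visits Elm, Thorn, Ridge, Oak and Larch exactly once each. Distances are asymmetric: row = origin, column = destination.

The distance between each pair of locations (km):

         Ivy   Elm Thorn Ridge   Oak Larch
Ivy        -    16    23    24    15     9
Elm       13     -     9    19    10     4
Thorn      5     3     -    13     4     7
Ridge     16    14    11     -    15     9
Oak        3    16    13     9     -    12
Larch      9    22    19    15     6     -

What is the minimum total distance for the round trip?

Ivy→Elm→Thorn→Ridge→Oak→Larch→Ivy: 16+9+13+15+12+9 = 74
Ivy→Elm→Thorn→Ridge→Larch→Oak→Ivy: 16+9+13+9+6+3 = 56
Ivy→Elm→Thorn→Oak→Ridge→Larch→Ivy: 16+9+4+9+9+9 = 56
Ivy→Elm→Thorn→Oak→Larch→Ridge→Ivy: 16+9+4+12+15+16 = 72
Ivy→Elm→Thorn→Larch→Ridge→Oak→Ivy: 16+9+7+15+15+3 = 65
Ivy→Elm→Thorn→Larch→Oak→Ridge→Ivy: 16+9+7+6+9+16 = 63
Ivy→Elm→Ridge→Thorn→Oak→Larch→Ivy: 16+19+11+4+12+9 = 71
Ivy→Elm→Ridge→Thorn→Larch→Oak→Ivy: 16+19+11+7+6+3 = 62
Ivy→Elm→Ridge→Oak→Thorn→Larch→Ivy: 16+19+15+13+7+9 = 79
Ivy→Elm→Ridge→Oak→Larch→Thorn→Ivy: 16+19+15+12+19+5 = 86
Ivy→Elm→Ridge→Larch→Thorn→Oak→Ivy: 16+19+9+19+4+3 = 70
Ivy→Elm→Ridge→Larch→Oak→Thorn→Ivy: 16+19+9+6+13+5 = 68
Ivy→Elm→Oak→Thorn→Ridge→Larch→Ivy: 16+10+13+13+9+9 = 70
Ivy→Elm→Oak→Thorn→Larch→Ridge→Ivy: 16+10+13+7+15+16 = 77
… (106 more)
Ivy→Elm→Larch→Oak→Ridge→Thorn→Ivy: 16+4+6+9+11+5 = 51  ← best
The minimum is 51.
One optimal route: Ivy → Elm → Larch → Oak → Ridge → Thorn → Ivy.

Minimum total distance: 51 km.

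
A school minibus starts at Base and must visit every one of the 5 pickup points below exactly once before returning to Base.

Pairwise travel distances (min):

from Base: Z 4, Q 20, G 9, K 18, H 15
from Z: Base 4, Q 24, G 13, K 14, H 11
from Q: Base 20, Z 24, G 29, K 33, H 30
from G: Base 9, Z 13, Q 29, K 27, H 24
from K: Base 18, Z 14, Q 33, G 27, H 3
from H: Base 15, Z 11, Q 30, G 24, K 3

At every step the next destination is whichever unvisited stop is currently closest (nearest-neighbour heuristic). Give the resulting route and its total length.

From Base: distances to unvisited — Z=4, G=9, H=15, K=18, Q=20. Nearest is Z (4).
From Z: distances to unvisited — H=11, G=13, K=14, Q=24. Nearest is H (11).
From H: distances to unvisited — K=3, G=24, Q=30. Nearest is K (3).
From K: distances to unvisited — G=27, Q=33. Nearest is G (27).
From G: distances to unvisited — Q=29. Nearest is Q (29).
Return Q→Base: 20.
Total = 4 + 11 + 3 + 27 + 29 + 20 = 94.

Nearest-neighbour total = 94 min; route Base → Z → H → K → G → Q → Base.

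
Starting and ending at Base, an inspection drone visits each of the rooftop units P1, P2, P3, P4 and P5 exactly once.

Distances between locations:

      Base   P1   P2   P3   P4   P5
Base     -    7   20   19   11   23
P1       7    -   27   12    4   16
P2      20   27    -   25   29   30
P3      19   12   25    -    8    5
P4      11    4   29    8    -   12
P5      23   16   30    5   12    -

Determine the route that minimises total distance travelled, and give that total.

Minimum total distance: 73.

There are 60 distinct closed tours to check (reversals are equivalent).
Base - P1 - P2 - P3 - P4 - P5 - Base: 7+27+25+8+12+23 = 102
Base - P1 - P2 - P3 - P5 - P4 - Base: 7+27+25+5+12+11 = 87
Base - P1 - P2 - P4 - P3 - P5 - Base: 7+27+29+8+5+23 = 99
Base - P1 - P2 - P4 - P5 - P3 - Base: 7+27+29+12+5+19 = 99
Base - P1 - P2 - P5 - P3 - P4 - Base: 7+27+30+5+8+11 = 88
Base - P1 - P2 - P5 - P4 - P3 - Base: 7+27+30+12+8+19 = 103
Base - P1 - P3 - P2 - P4 - P5 - Base: 7+12+25+29+12+23 = 108
Base - P1 - P3 - P2 - P5 - P4 - Base: 7+12+25+30+12+11 = 97
Base - P1 - P3 - P4 - P2 - P5 - Base: 7+12+8+29+30+23 = 109
Base - P1 - P3 - P4 - P5 - P2 - Base: 7+12+8+12+30+20 = 89
Base - P1 - P3 - P5 - P2 - P4 - Base: 7+12+5+30+29+11 = 94
Base - P1 - P3 - P5 - P4 - P2 - Base: 7+12+5+12+29+20 = 85
Base - P1 - P4 - P2 - P3 - P5 - Base: 7+4+29+25+5+23 = 93
Base - P1 - P4 - P2 - P5 - P3 - Base: 7+4+29+30+5+19 = 94
… (46 more)
Base - P1 - P4 - P5 - P3 - P2 - Base: 7+4+12+5+25+20 = 73  ← best
The minimum is 73.
One optimal route: Base → P1 → P4 → P5 → P3 → P2 → Base (or its reverse).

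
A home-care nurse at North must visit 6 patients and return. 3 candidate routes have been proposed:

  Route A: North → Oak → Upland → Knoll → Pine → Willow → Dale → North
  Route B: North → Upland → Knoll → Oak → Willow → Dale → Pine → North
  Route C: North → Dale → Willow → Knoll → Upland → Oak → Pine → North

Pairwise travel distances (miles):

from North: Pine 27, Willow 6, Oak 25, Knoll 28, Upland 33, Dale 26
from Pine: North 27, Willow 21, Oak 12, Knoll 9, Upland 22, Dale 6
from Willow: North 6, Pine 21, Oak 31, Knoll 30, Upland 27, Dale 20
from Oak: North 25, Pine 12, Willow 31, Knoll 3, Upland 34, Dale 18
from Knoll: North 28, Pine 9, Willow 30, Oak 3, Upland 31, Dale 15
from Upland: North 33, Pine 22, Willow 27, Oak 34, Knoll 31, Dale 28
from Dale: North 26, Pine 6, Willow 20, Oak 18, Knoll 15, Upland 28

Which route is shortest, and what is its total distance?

Route A: 25 + 34 + 31 + 9 + 21 + 20 + 26 = 166
Route B: 33 + 31 + 3 + 31 + 20 + 6 + 27 = 151
Route C: 26 + 20 + 30 + 31 + 34 + 12 + 27 = 180

151 miles — Route B is the shortest.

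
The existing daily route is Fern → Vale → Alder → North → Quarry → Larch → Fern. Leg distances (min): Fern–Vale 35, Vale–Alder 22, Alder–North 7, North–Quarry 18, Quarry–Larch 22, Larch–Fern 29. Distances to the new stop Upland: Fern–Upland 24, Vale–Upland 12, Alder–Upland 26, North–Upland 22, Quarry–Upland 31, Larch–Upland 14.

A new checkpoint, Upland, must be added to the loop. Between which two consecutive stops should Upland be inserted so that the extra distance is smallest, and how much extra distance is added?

+1 min — insert Upland between Fern and Vale.

Insertion cost between consecutive stops i–j is d(i,Upland) + d(Upland,j) − d(i,j):
  between Fern and Vale: 24 + 12 − 35 = 1
  between Vale and Alder: 12 + 26 − 22 = 16
  between Alder and North: 26 + 22 − 7 = 41
  between North and Quarry: 22 + 31 − 18 = 35
  between Quarry and Larch: 31 + 14 − 22 = 23
  between Larch and Fern: 14 + 24 − 29 = 9
Cheapest insertion is between Fern and Vale, adding 1.
New total = 133 + 1 = 134.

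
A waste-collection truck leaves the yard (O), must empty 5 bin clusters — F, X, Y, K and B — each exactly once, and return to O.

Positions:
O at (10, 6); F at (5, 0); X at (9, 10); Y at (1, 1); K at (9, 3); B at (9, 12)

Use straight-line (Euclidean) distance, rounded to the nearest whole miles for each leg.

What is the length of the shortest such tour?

O→F→X→Y→K→B→O: 8+11+12+8+9+6 = 54
O→F→X→Y→B→K→O: 8+11+12+14+9+3 = 57
O→F→X→K→Y→B→O: 8+11+7+8+14+6 = 54
O→F→X→K→B→Y→O: 8+11+7+9+14+10 = 59
O→F→X→B→Y→K→O: 8+11+2+14+8+3 = 46
O→F→X→B→K→Y→O: 8+11+2+9+8+10 = 48
O→F→Y→X→K→B→O: 8+4+12+7+9+6 = 46
O→F→Y→X→B→K→O: 8+4+12+2+9+3 = 38
O→F→Y→K→X→B→O: 8+4+8+7+2+6 = 35
O→F→Y→K→B→X→O: 8+4+8+9+2+4 = 35
O→F→Y→B→X→K→O: 8+4+14+2+7+3 = 38
O→F→Y→B→K→X→O: 8+4+14+9+7+4 = 46
O→F→K→X→Y→B→O: 8+5+7+12+14+6 = 52
O→F→K→X→B→Y→O: 8+5+7+2+14+10 = 46
… (46 more)
O→X→B→Y→F→K→O: 4+2+14+4+5+3 = 32  ← best
The minimum is 32.
One optimal route: O → X → B → Y → F → K → O (or its reverse).

Minimum total distance: 32 miles.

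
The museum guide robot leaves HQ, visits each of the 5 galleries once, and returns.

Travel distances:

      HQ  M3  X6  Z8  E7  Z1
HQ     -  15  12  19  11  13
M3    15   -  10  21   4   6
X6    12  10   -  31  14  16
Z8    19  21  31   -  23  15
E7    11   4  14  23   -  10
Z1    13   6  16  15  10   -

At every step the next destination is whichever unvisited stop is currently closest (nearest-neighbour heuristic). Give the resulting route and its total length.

Nearest-neighbour total = 79; route HQ → E7 → M3 → Z1 → Z8 → X6 → HQ.

HQ → [E7:11 / X6:12 / Z1:13 / M3:15 / Z8:19] → E7 (11)
E7 → [M3:4 / Z1:10 / X6:14 / Z8:23] → M3 (4)
M3 → [Z1:6 / X6:10 / Z8:21] → Z1 (6)
Z1 → [Z8:15 / X6:16] → Z8 (15)
Z8 → [X6:31] → X6 (31)
Return X6→HQ: 12.
Total = 11 + 4 + 6 + 15 + 31 + 12 = 79.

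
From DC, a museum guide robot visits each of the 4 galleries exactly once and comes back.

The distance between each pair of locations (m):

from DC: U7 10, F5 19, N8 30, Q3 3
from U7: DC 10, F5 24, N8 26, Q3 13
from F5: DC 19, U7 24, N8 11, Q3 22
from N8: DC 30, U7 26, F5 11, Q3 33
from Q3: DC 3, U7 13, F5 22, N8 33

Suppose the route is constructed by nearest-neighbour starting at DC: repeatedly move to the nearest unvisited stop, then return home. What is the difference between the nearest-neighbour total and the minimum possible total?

DC: Q3=3, U7=10, F5=19, N8=30 ⇒ Q3
Q3: U7=13, F5=22, N8=33 ⇒ U7
U7: F5=24, N8=26 ⇒ F5
F5: N8=11 ⇒ N8
NN route DC → Q3 → U7 → F5 → N8 → DC costs 81.
Optimal: DC → U7 → N8 → F5 → Q3 → DC costs 72 (by enumerating all 12 distinct tours).
Excess = 81 − 72 = 9.

Excess over optimum: 9 m.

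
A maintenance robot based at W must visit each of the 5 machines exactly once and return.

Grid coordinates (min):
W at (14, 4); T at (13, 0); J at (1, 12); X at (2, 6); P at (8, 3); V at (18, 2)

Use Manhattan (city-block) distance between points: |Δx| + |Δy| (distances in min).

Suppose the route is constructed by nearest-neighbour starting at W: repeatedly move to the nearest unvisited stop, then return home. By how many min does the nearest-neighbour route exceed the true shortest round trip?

From W: T=5, V=6, P=7, X=14, J=21 → choose T (5).
From T: V=7, P=8, X=17, J=24 → choose V (7).
From V: P=11, X=20, J=27 → choose P (11).
From P: X=9, J=16 → choose X (9).
From X: J=7 → choose J (7).
NN route W → T → V → P → X → J → W costs 60.
Optimal: W → J → X → P → T → V → W costs 58 (by enumerating all 60 distinct tours).
Excess = 60 − 58 = 2.

The nearest-neighbour route is 2 min longer than optimal.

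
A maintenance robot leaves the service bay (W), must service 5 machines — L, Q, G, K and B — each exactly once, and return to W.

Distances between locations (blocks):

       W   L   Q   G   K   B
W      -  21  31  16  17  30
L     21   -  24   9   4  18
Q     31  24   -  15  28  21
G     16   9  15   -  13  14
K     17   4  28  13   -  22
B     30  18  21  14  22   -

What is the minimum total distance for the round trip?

W→L→Q→G→K→B→W: 21+24+15+13+22+30 = 125
W→L→Q→G→B→K→W: 21+24+15+14+22+17 = 113
W→L→Q→K→G→B→W: 21+24+28+13+14+30 = 130
W→L→Q→K→B→G→W: 21+24+28+22+14+16 = 125
W→L→Q→B→G→K→W: 21+24+21+14+13+17 = 110
W→L→Q→B→K→G→W: 21+24+21+22+13+16 = 117
W→L→G→Q→K→B→W: 21+9+15+28+22+30 = 125
W→L→G→Q→B→K→W: 21+9+15+21+22+17 = 105
W→L→G→K→Q→B→W: 21+9+13+28+21+30 = 122
W→L→G→K→B→Q→W: 21+9+13+22+21+31 = 117
W→L→G→B→Q→K→W: 21+9+14+21+28+17 = 110
W→L→G→B→K→Q→W: 21+9+14+22+28+31 = 125
W→L→K→Q→G→B→W: 21+4+28+15+14+30 = 112
W→L→K→Q→B→G→W: 21+4+28+21+14+16 = 104
… (46 more)
W→G→Q→B→L→K→W: 16+15+21+18+4+17 = 91  ← best
The minimum is 91.
One optimal route: W → G → Q → B → L → K → W (or its reverse).

Minimum total distance: 91 blocks.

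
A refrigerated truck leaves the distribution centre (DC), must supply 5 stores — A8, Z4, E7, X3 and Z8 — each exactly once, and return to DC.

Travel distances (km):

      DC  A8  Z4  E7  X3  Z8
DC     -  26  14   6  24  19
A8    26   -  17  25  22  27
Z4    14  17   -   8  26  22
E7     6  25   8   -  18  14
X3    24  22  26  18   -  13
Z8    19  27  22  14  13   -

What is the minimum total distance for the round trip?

Shortest round trip = 85 km.

With 5 stops there are 5!/2 = 60 distinct round trips (a route and its reverse cost the same).
DC→A8→Z4→E7→X3→Z8→DC: 26+17+8+18+13+19 = 101
DC→A8→Z4→E7→Z8→X3→DC: 26+17+8+14+13+24 = 102
DC→A8→Z4→X3→E7→Z8→DC: 26+17+26+18+14+19 = 120
DC→A8→Z4→X3→Z8→E7→DC: 26+17+26+13+14+6 = 102
DC→A8→Z4→Z8→E7→X3→DC: 26+17+22+14+18+24 = 121
DC→A8→Z4→Z8→X3→E7→DC: 26+17+22+13+18+6 = 102
DC→A8→E7→Z4→X3→Z8→DC: 26+25+8+26+13+19 = 117
DC→A8→E7→Z4→Z8→X3→DC: 26+25+8+22+13+24 = 118
DC→A8→E7→X3→Z4→Z8→DC: 26+25+18+26+22+19 = 136
DC→A8→E7→X3→Z8→Z4→DC: 26+25+18+13+22+14 = 118
DC→A8→E7→Z8→Z4→X3→DC: 26+25+14+22+26+24 = 137
DC→A8→E7→Z8→X3→Z4→DC: 26+25+14+13+26+14 = 118
DC→A8→X3→Z4→E7→Z8→DC: 26+22+26+8+14+19 = 115
DC→A8→X3→Z4→Z8→E7→DC: 26+22+26+22+14+6 = 116
… (46 more)
DC→E7→Z4→A8→X3→Z8→DC: 6+8+17+22+13+19 = 85  ← best
The minimum is 85.
One optimal route: DC → E7 → Z4 → A8 → X3 → Z8 → DC (or its reverse).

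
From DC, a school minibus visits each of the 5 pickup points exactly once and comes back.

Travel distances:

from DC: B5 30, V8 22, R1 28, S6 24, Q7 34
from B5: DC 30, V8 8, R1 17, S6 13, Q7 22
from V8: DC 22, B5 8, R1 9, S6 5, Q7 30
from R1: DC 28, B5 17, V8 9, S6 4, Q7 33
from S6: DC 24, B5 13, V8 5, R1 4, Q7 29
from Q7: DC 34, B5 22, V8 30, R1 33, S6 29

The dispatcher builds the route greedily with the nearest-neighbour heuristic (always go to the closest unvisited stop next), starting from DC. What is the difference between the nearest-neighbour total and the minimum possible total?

3 longer than the optimal tour.

DC: V8=22, S6=24, R1=28, B5=30, Q7=34 ⇒ V8
V8: S6=5, B5=8, R1=9, Q7=30 ⇒ S6
S6: R1=4, B5=13, Q7=29 ⇒ R1
R1: B5=17, Q7=33 ⇒ B5
B5: Q7=22 ⇒ Q7
NN route DC → V8 → S6 → R1 → B5 → Q7 → DC costs 104.
Optimal: DC → R1 → S6 → V8 → B5 → Q7 → DC costs 101 (by enumerating all 60 distinct tours).
Excess = 104 − 101 = 3.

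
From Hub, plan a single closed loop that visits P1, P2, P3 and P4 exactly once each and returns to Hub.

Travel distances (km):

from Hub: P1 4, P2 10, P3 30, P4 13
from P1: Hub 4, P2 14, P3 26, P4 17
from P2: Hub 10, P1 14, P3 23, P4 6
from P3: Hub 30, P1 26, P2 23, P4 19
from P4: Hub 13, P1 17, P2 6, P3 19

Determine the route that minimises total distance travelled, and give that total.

65 km — the shortest possible round trip.

There are 12 distinct closed tours to check (reversals are equivalent).
Hub - P1 - P2 - P3 - P4 - Hub: 4+14+23+19+13 = 73
Hub - P1 - P2 - P4 - P3 - Hub: 4+14+6+19+30 = 73
Hub - P1 - P3 - P2 - P4 - Hub: 4+26+23+6+13 = 72
Hub - P1 - P3 - P4 - P2 - Hub: 4+26+19+6+10 = 65
Hub - P1 - P4 - P2 - P3 - Hub: 4+17+6+23+30 = 80
Hub - P1 - P4 - P3 - P2 - Hub: 4+17+19+23+10 = 73
Hub - P2 - P1 - P3 - P4 - Hub: 10+14+26+19+13 = 82
Hub - P2 - P1 - P4 - P3 - Hub: 10+14+17+19+30 = 90
Hub - P2 - P3 - P1 - P4 - Hub: 10+23+26+17+13 = 89
Hub - P2 - P4 - P1 - P3 - Hub: 10+6+17+26+30 = 89
Hub - P3 - P1 - P2 - P4 - Hub: 30+26+14+6+13 = 89
Hub - P3 - P2 - P1 - P4 - Hub: 30+23+14+17+13 = 97
The minimum is 65.
One optimal route: Hub → P1 → P3 → P4 → P2 → Hub (or its reverse).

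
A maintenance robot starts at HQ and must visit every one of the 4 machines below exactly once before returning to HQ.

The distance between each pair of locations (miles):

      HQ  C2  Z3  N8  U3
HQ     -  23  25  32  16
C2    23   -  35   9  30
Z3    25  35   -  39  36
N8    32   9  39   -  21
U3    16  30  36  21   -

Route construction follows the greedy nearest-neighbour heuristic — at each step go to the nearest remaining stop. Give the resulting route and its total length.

HQ → [U3:16 / C2:23 / Z3:25 / N8:32] → U3 (16)
U3 → [N8:21 / C2:30 / Z3:36] → N8 (21)
N8 → [C2:9 / Z3:39] → C2 (9)
C2 → [Z3:35] → Z3 (35)
Return Z3→HQ: 25.
Total = 16 + 21 + 9 + 35 + 25 = 106.

106 miles along HQ → U3 → N8 → C2 → Z3 → HQ.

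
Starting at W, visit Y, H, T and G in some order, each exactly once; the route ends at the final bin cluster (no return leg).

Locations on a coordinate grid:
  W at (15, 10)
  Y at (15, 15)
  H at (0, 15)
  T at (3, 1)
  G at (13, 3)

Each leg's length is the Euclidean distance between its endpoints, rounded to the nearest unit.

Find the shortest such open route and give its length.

There are 4! = 24 possible orderings.
W→Y→H→T→G: 5+15+14+10 = 44
W→Y→H→G→T: 5+15+18+10 = 48
W→Y→T→H→G: 5+18+14+18 = 55
W→Y→T→G→H: 5+18+10+18 = 51
W→Y→G→H→T: 5+12+18+14 = 49
W→Y→G→T→H: 5+12+10+14 = 41
W→H→Y→T→G: 16+15+18+10 = 59
W→H→Y→G→T: 16+15+12+10 = 53
W→H→T→Y→G: 16+14+18+12 = 60
W→H→T→G→Y: 16+14+10+12 = 52
W→H→G→Y→T: 16+18+12+18 = 64
W→H→G→T→Y: 16+18+10+18 = 62
W→T→Y→H→G: 15+18+15+18 = 66
W→T→Y→G→H: 15+18+12+18 = 63
… (10 more)
The minimum is 41.
One shortest path: W → Y → G → T → H.

Shortest open route: 41.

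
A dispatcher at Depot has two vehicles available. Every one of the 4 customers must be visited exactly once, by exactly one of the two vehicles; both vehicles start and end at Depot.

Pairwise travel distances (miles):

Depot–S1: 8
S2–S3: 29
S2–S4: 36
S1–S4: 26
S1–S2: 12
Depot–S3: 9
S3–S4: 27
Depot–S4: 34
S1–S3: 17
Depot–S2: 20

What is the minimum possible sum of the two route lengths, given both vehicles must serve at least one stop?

108 miles — the smallest possible combined total.

There are 2^3 − 1 = 7 ways to divide the 4 stops into two non-empty groups. For each, the best each vehicle can do is its own shortest tour through its group:
  {S1} + {S2, S3, S4}: 16 + 92 = 108
  {S2} + {S1, S3, S4}: 40 + 70 = 110
  {S1, S2} + {S3, S4}: 40 + 70 = 110
  {S3} + {S1, S2, S4}: 18 + 90 = 108
  {S1, S3} + {S2, S4}: 34 + 90 = 124
  {S2, S3} + {S1, S4}: 58 + 68 = 126
  … (7 splits in total)
Best: vehicle 1 Depot → S1 → Depot = 16; vehicle 2 Depot → S2 → S4 → S3 → Depot = 92; combined 108.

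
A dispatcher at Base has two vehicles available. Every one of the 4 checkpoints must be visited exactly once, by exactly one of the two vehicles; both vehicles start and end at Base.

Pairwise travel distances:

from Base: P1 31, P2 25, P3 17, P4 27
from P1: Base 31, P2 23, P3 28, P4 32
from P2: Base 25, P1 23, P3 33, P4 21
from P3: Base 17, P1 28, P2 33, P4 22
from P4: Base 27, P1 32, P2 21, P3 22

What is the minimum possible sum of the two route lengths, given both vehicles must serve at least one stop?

136 — the smallest possible combined total.

There are 2^3 − 1 = 7 ways to divide the 4 stops into two non-empty groups. For each, the best each vehicle can do is its own shortest tour through its group:
  {P1} + {P2, P3, P4}: 62 + 85 = 147
  {P2} + {P1, P3, P4}: 50 + 102 = 152
  {P1, P2} + {P3, P4}: 79 + 66 = 145
  {P3} + {P1, P2, P4}: 34 + 102 = 136
  {P1, P3} + {P2, P4}: 76 + 73 = 149
  {P2, P3} + {P1, P4}: 75 + 90 = 165
  … (7 splits in total)
Best: vehicle 1 Base → P3 → Base = 34; vehicle 2 Base → P1 → P2 → P4 → Base = 102; combined 136.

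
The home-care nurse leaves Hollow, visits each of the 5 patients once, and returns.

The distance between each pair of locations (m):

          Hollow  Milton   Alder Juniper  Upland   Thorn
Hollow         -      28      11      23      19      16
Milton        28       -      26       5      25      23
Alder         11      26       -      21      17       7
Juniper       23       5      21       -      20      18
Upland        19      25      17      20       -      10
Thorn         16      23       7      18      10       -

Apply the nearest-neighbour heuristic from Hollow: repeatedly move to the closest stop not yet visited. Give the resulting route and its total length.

At Hollow the remaining stops are Alder 11, Thorn 16, Upland 19, Juniper 23, Milton 28; go to Alder.
At Alder the remaining stops are Thorn 7, Upland 17, Juniper 21, Milton 26; go to Thorn.
At Thorn the remaining stops are Upland 10, Juniper 18, Milton 23; go to Upland.
At Upland the remaining stops are Juniper 20, Milton 25; go to Juniper.
At Juniper the remaining stops are Milton 5; go to Milton.
Return Milton→Hollow: 28.
Total = 11 + 7 + 10 + 20 + 5 + 28 = 81.

81 m along Hollow → Alder → Thorn → Upland → Juniper → Milton → Hollow.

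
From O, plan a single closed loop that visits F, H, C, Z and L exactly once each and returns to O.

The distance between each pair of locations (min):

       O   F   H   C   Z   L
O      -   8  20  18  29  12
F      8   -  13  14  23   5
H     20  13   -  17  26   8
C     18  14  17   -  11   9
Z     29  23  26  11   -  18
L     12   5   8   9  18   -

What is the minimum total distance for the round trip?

Shortest round trip = 76 min.

There are 60 distinct closed tours to check (reversals are equivalent).
O→F→H→C→Z→L→O: 8+13+17+11+18+12 = 79
O→F→H→C→L→Z→O: 8+13+17+9+18+29 = 94
O→F→H→Z→C→L→O: 8+13+26+11+9+12 = 79
O→F→H→Z→L→C→O: 8+13+26+18+9+18 = 92
O→F→H→L→C→Z→O: 8+13+8+9+11+29 = 78
O→F→H→L→Z→C→O: 8+13+8+18+11+18 = 76
O→F→C→H→Z→L→O: 8+14+17+26+18+12 = 95
O→F→C→H→L→Z→O: 8+14+17+8+18+29 = 94
O→F→C→Z→H→L→O: 8+14+11+26+8+12 = 79
O→F→C→Z→L→H→O: 8+14+11+18+8+20 = 79
O→F→C→L→H→Z→O: 8+14+9+8+26+29 = 94
O→F→C→L→Z→H→O: 8+14+9+18+26+20 = 95
O→F→Z→H→C→L→O: 8+23+26+17+9+12 = 95
O→F→Z→H→L→C→O: 8+23+26+8+9+18 = 92
… (46 more)
The minimum is 76.
One optimal route: O → F → H → L → Z → C → O (or its reverse).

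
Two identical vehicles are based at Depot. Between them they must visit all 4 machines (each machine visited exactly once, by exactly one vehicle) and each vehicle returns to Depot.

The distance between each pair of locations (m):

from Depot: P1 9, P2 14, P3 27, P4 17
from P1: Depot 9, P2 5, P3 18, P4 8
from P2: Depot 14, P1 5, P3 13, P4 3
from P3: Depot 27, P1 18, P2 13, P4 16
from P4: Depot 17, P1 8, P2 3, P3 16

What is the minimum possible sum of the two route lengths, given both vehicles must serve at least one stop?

Check every non-empty split of the stops between the two vehicles; for each half take its own optimal tour:
  {P1} + {P2, P3, P4}: 18 + 60 = 78
  {P2} + {P1, P3, P4}: 28 + 60 = 88
  {P1, P2} + {P3, P4}: 28 + 60 = 88
  {P3} + {P1, P2, P4}: 54 + 34 = 88
  {P1, P3} + {P2, P4}: 54 + 34 = 88
  {P2, P3} + {P1, P4}: 54 + 34 = 88
  … (7 splits in total)
Best: vehicle 1 Depot → P1 → Depot = 18; vehicle 2 Depot → P2 → P3 → P4 → Depot = 60; combined 78.

Minimum combined distance: 78 m.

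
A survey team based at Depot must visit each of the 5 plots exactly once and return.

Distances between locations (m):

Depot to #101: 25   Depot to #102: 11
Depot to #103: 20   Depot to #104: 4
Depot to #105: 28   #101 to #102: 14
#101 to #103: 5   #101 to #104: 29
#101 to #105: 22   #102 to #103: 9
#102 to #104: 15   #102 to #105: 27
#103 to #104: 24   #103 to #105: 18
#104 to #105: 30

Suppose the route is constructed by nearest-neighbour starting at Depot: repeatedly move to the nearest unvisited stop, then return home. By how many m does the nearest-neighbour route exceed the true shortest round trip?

Depot: #104=4, #102=11, #103=20, #101=25, #105=28 ⇒ #104
#104: #102=15, #103=24, #101=29, #105=30 ⇒ #102
#102: #103=9, #101=14, #105=27 ⇒ #103
#103: #101=5, #105=18 ⇒ #101
#101: #105=22 ⇒ #105
NN route Depot → #104 → #102 → #103 → #101 → #105 → Depot costs 83.
Optimal: Depot → #102 → #103 → #101 → #105 → #104 → Depot costs 81 (by enumerating all 60 distinct tours).
Excess = 83 − 81 = 2.

2 m longer than the optimal tour.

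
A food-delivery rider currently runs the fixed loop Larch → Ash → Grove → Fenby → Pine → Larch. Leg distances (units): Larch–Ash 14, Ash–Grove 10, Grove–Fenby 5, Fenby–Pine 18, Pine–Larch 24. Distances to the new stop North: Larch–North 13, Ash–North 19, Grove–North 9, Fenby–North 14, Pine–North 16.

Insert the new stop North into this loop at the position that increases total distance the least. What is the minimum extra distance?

Adding 5 by placing North on the Pine–Larch leg.

Insertion cost between consecutive stops i–j is d(i,North) + d(North,j) − d(i,j):
  between Larch and Ash: 13 + 19 − 14 = 18
  between Ash and Grove: 19 + 9 − 10 = 18
  between Grove and Fenby: 9 + 14 − 5 = 18
  between Fenby and Pine: 14 + 16 − 18 = 12
  between Pine and Larch: 16 + 13 − 24 = 5
Cheapest insertion is between Pine and Larch, adding 5.
New total = 71 + 5 = 76.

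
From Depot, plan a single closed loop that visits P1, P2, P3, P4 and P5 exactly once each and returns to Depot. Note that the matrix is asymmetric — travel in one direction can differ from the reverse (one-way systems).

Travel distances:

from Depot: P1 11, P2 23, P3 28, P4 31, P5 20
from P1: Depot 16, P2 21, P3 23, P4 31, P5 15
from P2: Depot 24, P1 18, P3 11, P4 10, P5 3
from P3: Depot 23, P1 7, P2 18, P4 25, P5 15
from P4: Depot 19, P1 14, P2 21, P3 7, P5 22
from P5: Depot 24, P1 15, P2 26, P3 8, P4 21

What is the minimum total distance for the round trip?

Minimum total distance: 77.

Depot → P1 → P2 → P3 → P4 → P5 → Depot: 11+21+11+25+22+24 = 114
Depot → P1 → P2 → P3 → P5 → P4 → Depot: 11+21+11+15+21+19 = 98
Depot → P1 → P2 → P4 → P3 → P5 → Depot: 11+21+10+7+15+24 = 88
Depot → P1 → P2 → P4 → P5 → P3 → Depot: 11+21+10+22+8+23 = 95
Depot → P1 → P2 → P5 → P3 → P4 → Depot: 11+21+3+8+25+19 = 87
Depot → P1 → P2 → P5 → P4 → P3 → Depot: 11+21+3+21+7+23 = 86
Depot → P1 → P3 → P2 → P4 → P5 → Depot: 11+23+18+10+22+24 = 108
Depot → P1 → P3 → P2 → P5 → P4 → Depot: 11+23+18+3+21+19 = 95
Depot → P1 → P3 → P4 → P2 → P5 → Depot: 11+23+25+21+3+24 = 107
Depot → P1 → P3 → P4 → P5 → P2 → Depot: 11+23+25+22+26+24 = 131
Depot → P1 → P3 → P5 → P2 → P4 → Depot: 11+23+15+26+10+19 = 104
Depot → P1 → P3 → P5 → P4 → P2 → Depot: 11+23+15+21+21+24 = 115
Depot → P1 → P4 → P2 → P3 → P5 → Depot: 11+31+21+11+15+24 = 113
Depot → P1 → P4 → P2 → P5 → P3 → Depot: 11+31+21+3+8+23 = 97
… (106 more)
Depot → P2 → P5 → P4 → P3 → P1 → Depot: 23+3+21+7+7+16 = 77  ← best
The minimum is 77.
One optimal route: Depot → P2 → P5 → P4 → P3 → P1 → Depot.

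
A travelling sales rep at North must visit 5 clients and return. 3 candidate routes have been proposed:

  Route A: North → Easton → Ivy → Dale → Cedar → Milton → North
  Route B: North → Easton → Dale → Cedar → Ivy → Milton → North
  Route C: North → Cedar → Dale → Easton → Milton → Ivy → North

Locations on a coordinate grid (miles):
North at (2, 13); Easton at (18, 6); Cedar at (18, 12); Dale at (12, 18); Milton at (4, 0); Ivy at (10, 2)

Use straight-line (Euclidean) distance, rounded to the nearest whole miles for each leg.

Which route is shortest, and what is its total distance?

Shortest is Route B, total 70 miles.

Route A: 17 + 9 + 16 + 8 + 18 + 13 = 81
Route B: 17 + 13 + 8 + 13 + 6 + 13 = 70
Route C: 16 + 8 + 13 + 15 + 6 + 14 = 72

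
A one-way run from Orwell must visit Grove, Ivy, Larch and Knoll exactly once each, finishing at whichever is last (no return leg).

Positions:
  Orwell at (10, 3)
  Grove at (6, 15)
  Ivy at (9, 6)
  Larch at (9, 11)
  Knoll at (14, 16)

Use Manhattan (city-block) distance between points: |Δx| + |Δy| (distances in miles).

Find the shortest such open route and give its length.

There are 4! = 24 possible orderings.
Orwell - Grove - Ivy - Larch - Knoll: 16+12+5+10 = 43
Orwell - Grove - Ivy - Knoll - Larch: 16+12+15+10 = 53
Orwell - Grove - Larch - Ivy - Knoll: 16+7+5+15 = 43
Orwell - Grove - Larch - Knoll - Ivy: 16+7+10+15 = 48
Orwell - Grove - Knoll - Ivy - Larch: 16+9+15+5 = 45
Orwell - Grove - Knoll - Larch - Ivy: 16+9+10+5 = 40
Orwell - Ivy - Grove - Larch - Knoll: 4+12+7+10 = 33
Orwell - Ivy - Grove - Knoll - Larch: 4+12+9+10 = 35
Orwell - Ivy - Larch - Grove - Knoll: 4+5+7+9 = 25
Orwell - Ivy - Larch - Knoll - Grove: 4+5+10+9 = 28
Orwell - Ivy - Knoll - Grove - Larch: 4+15+9+7 = 35
Orwell - Ivy - Knoll - Larch - Grove: 4+15+10+7 = 36
Orwell - Larch - Grove - Ivy - Knoll: 9+7+12+15 = 43
Orwell - Larch - Grove - Knoll - Ivy: 9+7+9+15 = 40
… (10 more)
The minimum is 25.
One shortest path: Orwell → Ivy → Larch → Grove → Knoll.

Shortest open route: 25 miles.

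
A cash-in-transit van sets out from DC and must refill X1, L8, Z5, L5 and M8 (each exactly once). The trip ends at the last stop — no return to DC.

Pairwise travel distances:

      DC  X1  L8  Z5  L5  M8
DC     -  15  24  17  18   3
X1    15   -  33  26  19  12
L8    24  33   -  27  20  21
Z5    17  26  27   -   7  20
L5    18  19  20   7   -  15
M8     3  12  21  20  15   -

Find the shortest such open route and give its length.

There are 5! = 120 possible orderings.
DC→X1→L8→Z5→L5→M8: 15+33+27+7+15 = 97
DC→X1→L8→Z5→M8→L5: 15+33+27+20+15 = 110
DC→X1→L8→L5→Z5→M8: 15+33+20+7+20 = 95
DC→X1→L8→L5→M8→Z5: 15+33+20+15+20 = 103
DC→X1→L8→M8→Z5→L5: 15+33+21+20+7 = 96
DC→X1→L8→M8→L5→Z5: 15+33+21+15+7 = 91
DC→X1→Z5→L8→L5→M8: 15+26+27+20+15 = 103
DC→X1→Z5→L8→M8→L5: 15+26+27+21+15 = 104
DC→X1→Z5→L5→L8→M8: 15+26+7+20+21 = 89
DC→X1→Z5→L5→M8→L8: 15+26+7+15+21 = 84
DC→X1→Z5→M8→L8→L5: 15+26+20+21+20 = 102
DC→X1→Z5→M8→L5→L8: 15+26+20+15+20 = 96
DC→X1→L5→L8→Z5→M8: 15+19+20+27+20 = 101
DC→X1→L5→L8→M8→Z5: 15+19+20+21+20 = 95
… (106 more)
DC→M8→X1→Z5→L5→L8: 3+12+26+7+20 = 68  ← best
The minimum is 68.
One shortest path: DC → M8 → X1 → Z5 → L5 → L8.

Shortest open route: 68.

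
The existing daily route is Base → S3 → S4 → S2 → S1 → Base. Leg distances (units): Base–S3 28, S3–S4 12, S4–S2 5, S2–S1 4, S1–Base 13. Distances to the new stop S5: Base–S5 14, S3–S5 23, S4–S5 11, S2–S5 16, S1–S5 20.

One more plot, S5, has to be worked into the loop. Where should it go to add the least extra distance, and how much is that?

Insertion cost between consecutive stops i–j is d(i,S5) + d(S5,j) − d(i,j):
  between Base and S3: 14 + 23 − 28 = 9
  between S3 and S4: 23 + 11 − 12 = 22
  between S4 and S2: 11 + 16 − 5 = 22
  between S2 and S1: 16 + 20 − 4 = 32
  between S1 and Base: 20 + 14 − 13 = 21
Cheapest insertion is between Base and S3, adding 9.
New total = 62 + 9 = 71.

Adding 9 by placing S5 on the Base–S3 leg.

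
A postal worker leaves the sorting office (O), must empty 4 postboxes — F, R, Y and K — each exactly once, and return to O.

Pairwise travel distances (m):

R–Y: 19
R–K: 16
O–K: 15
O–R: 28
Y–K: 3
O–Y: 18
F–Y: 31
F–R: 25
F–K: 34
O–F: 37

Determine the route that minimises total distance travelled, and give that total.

Minimum total distance: 99 m.

O → F → R → Y → K → O: 37+25+19+3+15 = 99
O → F → R → K → Y → O: 37+25+16+3+18 = 99
O → F → Y → R → K → O: 37+31+19+16+15 = 118
O → F → Y → K → R → O: 37+31+3+16+28 = 115
O → F → K → R → Y → O: 37+34+16+19+18 = 124
O → F → K → Y → R → O: 37+34+3+19+28 = 121
O → R → F → Y → K → O: 28+25+31+3+15 = 102
O → R → F → K → Y → O: 28+25+34+3+18 = 108
O → R → Y → F → K → O: 28+19+31+34+15 = 127
O → R → K → F → Y → O: 28+16+34+31+18 = 127
O → Y → F → R → K → O: 18+31+25+16+15 = 105
O → Y → R → F → K → O: 18+19+25+34+15 = 111
The minimum is 99.
One optimal route: O → F → R → Y → K → O (or its reverse).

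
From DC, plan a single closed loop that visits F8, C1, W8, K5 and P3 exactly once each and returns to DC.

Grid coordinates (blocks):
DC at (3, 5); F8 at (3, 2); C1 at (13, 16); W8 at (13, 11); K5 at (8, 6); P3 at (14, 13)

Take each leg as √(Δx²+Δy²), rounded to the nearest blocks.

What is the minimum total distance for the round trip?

36 blocks — the shortest possible round trip.

With 5 stops there are 5!/2 = 60 distinct round trips (a route and its reverse cost the same).
DC-F8-C1-W8-K5-P3-DC: 3+17+5+7+9+14 = 55
DC-F8-C1-W8-P3-K5-DC: 3+17+5+2+9+5 = 41
DC-F8-C1-K5-W8-P3-DC: 3+17+11+7+2+14 = 54
DC-F8-C1-K5-P3-W8-DC: 3+17+11+9+2+12 = 54
DC-F8-C1-P3-W8-K5-DC: 3+17+3+2+7+5 = 37
DC-F8-C1-P3-K5-W8-DC: 3+17+3+9+7+12 = 51
DC-F8-W8-C1-K5-P3-DC: 3+13+5+11+9+14 = 55
DC-F8-W8-C1-P3-K5-DC: 3+13+5+3+9+5 = 38
DC-F8-W8-K5-C1-P3-DC: 3+13+7+11+3+14 = 51
DC-F8-W8-K5-P3-C1-DC: 3+13+7+9+3+15 = 50
DC-F8-W8-P3-C1-K5-DC: 3+13+2+3+11+5 = 37
DC-F8-W8-P3-K5-C1-DC: 3+13+2+9+11+15 = 53
DC-F8-K5-C1-W8-P3-DC: 3+6+11+5+2+14 = 41
DC-F8-K5-C1-P3-W8-DC: 3+6+11+3+2+12 = 37
… (46 more)
DC-F8-K5-W8-P3-C1-DC: 3+6+7+2+3+15 = 36  ← best
The minimum is 36.
One optimal route: DC → F8 → K5 → W8 → P3 → C1 → DC (or its reverse).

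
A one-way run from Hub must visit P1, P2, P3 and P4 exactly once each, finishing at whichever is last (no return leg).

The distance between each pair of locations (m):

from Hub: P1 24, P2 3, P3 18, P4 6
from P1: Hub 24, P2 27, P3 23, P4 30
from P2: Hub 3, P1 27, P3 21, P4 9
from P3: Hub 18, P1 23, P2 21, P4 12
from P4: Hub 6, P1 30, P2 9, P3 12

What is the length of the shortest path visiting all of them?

47 m — the minimum one-way total.

There are 4! = 24 possible orderings.
Hub → P1 → P2 → P3 → P4: 24+27+21+12 = 84
Hub → P1 → P2 → P4 → P3: 24+27+9+12 = 72
Hub → P1 → P3 → P2 → P4: 24+23+21+9 = 77
Hub → P1 → P3 → P4 → P2: 24+23+12+9 = 68
Hub → P1 → P4 → P2 → P3: 24+30+9+21 = 84
Hub → P1 → P4 → P3 → P2: 24+30+12+21 = 87
Hub → P2 → P1 → P3 → P4: 3+27+23+12 = 65
Hub → P2 → P1 → P4 → P3: 3+27+30+12 = 72
Hub → P2 → P3 → P1 → P4: 3+21+23+30 = 77
Hub → P2 → P3 → P4 → P1: 3+21+12+30 = 66
Hub → P2 → P4 → P1 → P3: 3+9+30+23 = 65
Hub → P2 → P4 → P3 → P1: 3+9+12+23 = 47
Hub → P3 → P1 → P2 → P4: 18+23+27+9 = 77
Hub → P3 → P1 → P4 → P2: 18+23+30+9 = 80
… (10 more)
The minimum is 47.
One shortest path: Hub → P2 → P4 → P3 → P1.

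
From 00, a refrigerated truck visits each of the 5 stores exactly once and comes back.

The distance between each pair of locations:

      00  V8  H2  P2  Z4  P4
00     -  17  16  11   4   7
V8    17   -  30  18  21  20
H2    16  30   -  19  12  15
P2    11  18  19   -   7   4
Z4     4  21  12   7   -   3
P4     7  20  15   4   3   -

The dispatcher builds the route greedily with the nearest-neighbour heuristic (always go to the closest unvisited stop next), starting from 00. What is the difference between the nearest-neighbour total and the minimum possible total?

From 00: Z4=4, P4=7, P2=11, H2=16, V8=17 → choose Z4 (4).
From Z4: P4=3, P2=7, H2=12, V8=21 → choose P4 (3).
From P4: P2=4, H2=15, V8=20 → choose P2 (4).
From P2: V8=18, H2=19 → choose V8 (18).
From V8: H2=30 → choose H2 (30).
NN route 00 → Z4 → P4 → P2 → V8 → H2 → 00 costs 75.
Optimal: 00 → V8 → P2 → P4 → H2 → Z4 → 00 costs 70 (by enumerating all 60 distinct tours).
Excess = 75 − 70 = 5.

The nearest-neighbour route is 5 longer than optimal.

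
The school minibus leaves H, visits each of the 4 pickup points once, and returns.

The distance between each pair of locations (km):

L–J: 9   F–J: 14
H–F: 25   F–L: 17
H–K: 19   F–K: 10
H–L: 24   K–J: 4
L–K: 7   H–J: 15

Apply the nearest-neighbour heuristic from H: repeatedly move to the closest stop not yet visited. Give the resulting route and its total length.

From H: distances to unvisited — J=15, K=19, L=24, F=25. Nearest is J (15).
From J: distances to unvisited — K=4, L=9, F=14. Nearest is K (4).
From K: distances to unvisited — L=7, F=10. Nearest is L (7).
From L: distances to unvisited — F=17. Nearest is F (17).
Return F→H: 25.
Total = 15 + 4 + 7 + 17 + 25 = 68.

Total distance 68 km via the nearest-neighbour route H → J → K → L → F → H.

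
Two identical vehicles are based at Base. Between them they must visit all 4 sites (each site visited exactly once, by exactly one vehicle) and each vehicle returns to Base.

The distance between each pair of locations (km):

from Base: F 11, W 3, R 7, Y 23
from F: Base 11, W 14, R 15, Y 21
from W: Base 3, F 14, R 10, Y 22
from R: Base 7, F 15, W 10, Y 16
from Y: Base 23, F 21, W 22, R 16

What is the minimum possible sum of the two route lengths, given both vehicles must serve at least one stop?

61 km — the smallest possible combined total.

There are 2^3 − 1 = 7 ways to divide the 4 stops into two non-empty groups. For each, the best each vehicle can do is its own shortest tour through its group:
  {F} + {W, R, Y}: 22 + 48 = 70
  {W} + {F, R, Y}: 6 + 55 = 61
  {F, W} + {R, Y}: 28 + 46 = 74
  {R} + {F, W, Y}: 14 + 57 = 71
  {F, R} + {W, Y}: 33 + 48 = 81
  {W, R} + {F, Y}: 20 + 55 = 75
  … (7 splits in total)
Best: vehicle 1 Base → W → Base = 6; vehicle 2 Base → F → Y → R → Base = 55; combined 61.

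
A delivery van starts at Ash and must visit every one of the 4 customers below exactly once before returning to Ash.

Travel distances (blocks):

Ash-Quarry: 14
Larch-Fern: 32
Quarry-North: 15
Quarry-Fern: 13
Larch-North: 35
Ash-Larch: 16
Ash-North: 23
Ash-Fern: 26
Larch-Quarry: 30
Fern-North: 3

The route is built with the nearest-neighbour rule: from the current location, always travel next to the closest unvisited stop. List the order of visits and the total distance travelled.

Total distance 81 blocks via the nearest-neighbour route Ash → Quarry → Fern → North → Larch → Ash.

At Ash the remaining stops are Quarry 14, Larch 16, North 23, Fern 26; go to Quarry.
At Quarry the remaining stops are Fern 13, North 15, Larch 30; go to Fern.
At Fern the remaining stops are North 3, Larch 32; go to North.
At North the remaining stops are Larch 35; go to Larch.
Return Larch→Ash: 16.
Total = 14 + 13 + 3 + 35 + 16 = 81.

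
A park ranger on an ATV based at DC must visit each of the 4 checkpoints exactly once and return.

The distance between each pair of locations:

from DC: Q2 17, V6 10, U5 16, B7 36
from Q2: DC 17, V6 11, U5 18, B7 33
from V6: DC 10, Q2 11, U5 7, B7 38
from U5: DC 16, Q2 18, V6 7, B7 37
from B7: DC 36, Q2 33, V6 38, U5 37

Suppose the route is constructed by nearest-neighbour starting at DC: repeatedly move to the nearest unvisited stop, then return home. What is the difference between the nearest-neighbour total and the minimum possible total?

From DC: V6=10, U5=16, Q2=17, B7=36 → choose V6 (10).
From V6: U5=7, Q2=11, B7=38 → choose U5 (7).
From U5: Q2=18, B7=37 → choose Q2 (18).
From Q2: B7=33 → choose B7 (33).
NN route DC → V6 → U5 → Q2 → B7 → DC costs 104.
Optimal: DC → U5 → V6 → Q2 → B7 → DC costs 103 (by enumerating all 12 distinct tours).
Excess = 104 − 103 = 1.

1 longer than the optimal tour.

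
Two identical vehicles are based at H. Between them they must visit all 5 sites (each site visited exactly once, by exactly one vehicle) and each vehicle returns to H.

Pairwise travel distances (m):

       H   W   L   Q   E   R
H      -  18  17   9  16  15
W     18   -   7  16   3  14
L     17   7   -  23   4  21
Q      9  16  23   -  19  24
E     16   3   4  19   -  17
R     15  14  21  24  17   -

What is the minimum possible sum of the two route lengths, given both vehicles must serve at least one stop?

Minimum combined distance: 71 m.

There are 2^4 − 1 = 15 ways to divide the 5 stops into two non-empty groups. For each, the best each vehicle can do is its own shortest tour through its group:
  {W} + {L, Q, E, R}: 36 + 68 = 104
  {L} + {W, Q, E, R}: 34 + 60 = 94
  {W, L} + {Q, E, R}: 42 + 60 = 102
  {Q} + {W, L, E, R}: 18 + 53 = 71
  {W, Q} + {L, E, R}: 43 + 53 = 96
  {L, Q} + {W, E, R}: 49 + 48 = 97
  … (15 splits in total)
Best: vehicle 1 H → Q → H = 18; vehicle 2 H → L → E → W → R → H = 53; combined 71.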